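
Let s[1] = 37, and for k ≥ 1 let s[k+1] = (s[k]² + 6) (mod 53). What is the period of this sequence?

7

We have s[1] = 37, s[2] = 50, s[3] = 15, s[4] = 19, s[5] = 49, s[6] = 22, s[7] = 13, s[8] = 16, s[9] = 50.
Since s[9] = s[2] = 50, the sequence is eventually periodic: after a pre-period of length 1 it cycles with period 7.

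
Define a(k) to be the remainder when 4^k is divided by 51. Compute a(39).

We have a(0) = 1,  a(1) = 4,  a(2) = 16,  a(3) = 13,  a(4) = 1.
The sequence repeats with period 4.
(39 - 0) mod 4 = 3, so a(39) = a(3) = 13.

13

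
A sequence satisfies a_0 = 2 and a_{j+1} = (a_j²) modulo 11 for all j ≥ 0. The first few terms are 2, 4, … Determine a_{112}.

a_0 = 2, a_1 = 4, a_2 = 5, a_3 = 3, a_4 = 9, a_5 = 4.
Since a_5 = a_1 = 4, the sequence is eventually periodic: after a pre-period of length 1 it cycles with period 4.
For j ≥ 1, a_j depends only on (j - 1) mod 4. (112 - 1) mod 4 = 3, so a_{112} = a_4 = 9.

9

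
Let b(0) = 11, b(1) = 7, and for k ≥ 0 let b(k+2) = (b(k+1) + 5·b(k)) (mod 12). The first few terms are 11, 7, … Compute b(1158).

Listing terms: b(0) = 11,  b(1) = 7,  b(2) = 2,  b(3) = 1,  b(4) = 11,  b(5) = 4,  b(6) = 11,  b(7) = 7.
The sequence repeats with period 6.
So b(1158) = b(0 + ((1158-0) mod 6)) = b(0) = 11.

11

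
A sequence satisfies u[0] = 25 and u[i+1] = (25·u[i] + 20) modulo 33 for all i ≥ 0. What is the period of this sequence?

15

Listing terms: u[0] = 25, u[1] = 18, u[2] = 8, u[3] = 22, u[4] = 9, u[5] = 14, u[6] = 7, u[7] = 30, u[8] = 11, u[9] = 31, u[10] = 3, u[11] = 29, u[12] = 19, u[13] = 0, u[14] = 20, u[15] = 25.
The sequence repeats with period 15.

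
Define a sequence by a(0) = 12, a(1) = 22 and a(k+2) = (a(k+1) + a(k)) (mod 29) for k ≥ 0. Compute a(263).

Listing terms: a(0) = 12,  a(1) = 22,  a(2) = 5,  a(3) = 27,  a(4) = 3,  a(5) = 1,  a(6) = 4,  a(7) = 5,  a(8) = 9,  a(9) = 14,  a(10) = 23,  a(11) = 8,  a(12) = 2,  a(13) = 10,  a(14) = 12,  a(15) = 22.
Since (a(14), a(15)) = (a(0), a(1)) = (12, 22) (two consecutive terms determine the rest), the sequence is periodic with period 14.
So a(263) = a(0 + ((263-0) mod 14)) = a(11) = 8.

8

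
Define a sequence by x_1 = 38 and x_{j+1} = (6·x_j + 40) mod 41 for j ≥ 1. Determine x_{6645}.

Computing terms: x_1 = 38; x_2 = 22; x_3 = 8; x_4 = 6; x_5 = 35; x_6 = 4; x_7 = 23; x_8 = 14; x_9 = 1; x_{10} = 5; x_{11} = 29; x_{12} = 9; x_{13} = 12; x_{14} = 30; x_{15} = 15; x_{16} = 7; x_{17} = 0; x_{18} = 40; x_{19} = 34; x_{20} = 39; x_{21} = 28; x_{22} = 3; x_{23} = 17; x_{24} = 19; x_{25} = 31; x_{26} = 21; x_{27} = 2; x_{28} = 11; x_{29} = 24; x_{30} = 20; x_{31} = 37; x_{32} = 16; x_{33} = 13; x_{34} = 36; x_{35} = 10; x_{36} = 18; x_{37} = 25; x_{38} = 26; x_{39} = 32; x_{40} = 27; x_{41} = 38.
The sequence repeats with period 40.
So x_{6645} = x_{1 + ((6645-1) mod 40)} = x_5 = 35.

35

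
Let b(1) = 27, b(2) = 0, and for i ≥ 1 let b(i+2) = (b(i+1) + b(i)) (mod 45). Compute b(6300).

18

Listing terms: b(1) = 27, b(2) = 0, b(3) = 27, b(4) = 27, b(5) = 9, b(6) = 36, b(7) = 0, b(8) = 36, b(9) = 36, b(10) = 27, b(11) = 18, b(12) = 0, b(13) = 18, b(14) = 18, b(15) = 36, b(16) = 9, b(17) = 0, b(18) = 9, b(19) = 9, b(20) = 18, b(21) = 27, b(22) = 0.
Since (b(21), b(22)) = (b(1), b(2)) = (27, 0) (two consecutive terms determine the rest), the sequence is periodic with period 20.
(6300 - 1) mod 20 = 19, so b(6300) = b(20) = 18.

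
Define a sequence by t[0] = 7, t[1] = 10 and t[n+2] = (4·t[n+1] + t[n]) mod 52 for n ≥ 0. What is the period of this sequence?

28

Computing terms: t[0] = 7; t[1] = 10; t[2] = 47; t[3] = 42; t[4] = 7; t[5] = 18; t[6] = 27; t[7] = 22; t[8] = 11; t[9] = 14; t[10] = 15; t[11] = 22; t[12] = 51; t[13] = 18; t[14] = 19; t[15] = 42; t[16] = 31; t[17] = 10; t[18] = 19; t[19] = 34; t[20] = 51; t[21] = 30; t[22] = 15; t[23] = 38; t[24] = 11; t[25] = 30; t[26] = 27; t[27] = 34; t[28] = 7; t[29] = 10.
Since (t[28], t[29]) = (t[0], t[1]) = (7, 10) (two consecutive terms determine the rest), the sequence is periodic with period 28.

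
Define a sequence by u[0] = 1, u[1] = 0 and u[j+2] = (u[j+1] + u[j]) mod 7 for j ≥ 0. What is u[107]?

6

u[0] = 1; u[1] = 0; u[2] = 1; u[3] = 1; u[4] = 2; u[5] = 3; u[6] = 5; u[7] = 1; u[8] = 6; u[9] = 0; u[10] = 6; u[11] = 6; u[12] = 5; u[13] = 4; u[14] = 2; u[15] = 6; u[16] = 1; u[17] = 0.
The sequence repeats with period 16.
So u[107] = u[0 + ((107-0) mod 16)] = u[11] = 6.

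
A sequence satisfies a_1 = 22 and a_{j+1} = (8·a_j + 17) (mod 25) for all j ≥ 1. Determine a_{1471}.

16

We have a_1 = 22,  a_2 = 18,  a_3 = 11,  a_4 = 5,  a_5 = 7,  a_6 = 23,  a_7 = 1,  a_8 = 0,  a_9 = 17,  a_{10} = 3,  a_{11} = 16,  a_{12} = 20,  a_{13} = 2,  a_{14} = 8,  a_{15} = 6,  a_{16} = 15,  a_{17} = 12,  a_{18} = 13,  a_{19} = 21,  a_{20} = 10,  a_{21} = 22.
The sequence repeats with period 20.
So a_{1471} = a_{1 + ((1471-1) mod 20)} = a_{11} = 16.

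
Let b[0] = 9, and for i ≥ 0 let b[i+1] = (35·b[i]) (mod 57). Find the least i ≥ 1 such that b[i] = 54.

8

We have b[0] = 9, b[1] = 30, b[2] = 24, b[3] = 42, b[4] = 45, b[5] = 36, b[6] = 6, b[7] = 39, b[8] = 54, b[9] = 9.
The sequence repeats with period 9.
The value 54 first appears (with i ≥ 1) at b[8].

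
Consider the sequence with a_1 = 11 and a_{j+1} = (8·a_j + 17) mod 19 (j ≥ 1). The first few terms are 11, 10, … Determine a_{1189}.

Computing terms: a_1 = 11; a_2 = 10; a_3 = 2; a_4 = 14; a_5 = 15; a_6 = 4; a_7 = 11.
Since a_7 = a_1 = 11, the sequence is periodic with period 6.
So a_{1189} = a_{1 + ((1189-1) mod 6)} = a_1 = 11.

11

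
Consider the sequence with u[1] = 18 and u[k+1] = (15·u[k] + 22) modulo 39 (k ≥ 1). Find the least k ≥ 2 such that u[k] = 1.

11

u[1] = 18, u[2] = 19, u[3] = 34, u[4] = 25, u[5] = 7, u[6] = 10, u[7] = 16, u[8] = 28, u[9] = 13, u[10] = 22, u[11] = 1, u[12] = 37, u[13] = 31, u[14] = 19.
Since u[14] = u[2] = 19, the sequence is eventually periodic: after a pre-period of length 1 it cycles with period 12.
The value 1 first appears (with k ≥ 2) at u[11].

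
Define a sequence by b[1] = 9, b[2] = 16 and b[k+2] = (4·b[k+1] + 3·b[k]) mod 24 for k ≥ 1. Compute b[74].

Computing terms: b[1] = 9,  b[2] = 16,  b[3] = 19,  b[4] = 4,  b[5] = 1,  b[6] = 16,  b[7] = 19.
Since (b[6], b[7]) = (b[2], b[3]) = (16, 19) (two consecutive terms determine the rest), the sequence is eventually periodic: after a pre-period of length 1 it cycles with period 4.
For k ≥ 2, b[k] depends only on (k - 2) mod 4. (74 - 2) mod 4 = 0, so b[74] = b[2] = 16.

16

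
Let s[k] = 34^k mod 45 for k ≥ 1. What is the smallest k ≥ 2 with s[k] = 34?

Listing terms: s[1] = 34; s[2] = 31; s[3] = 19; s[4] = 16; s[5] = 4; s[6] = 1; s[7] = 34.
The sequence repeats with period 6.
The value 34 next appears (with k ≥ 2) at s[7].

7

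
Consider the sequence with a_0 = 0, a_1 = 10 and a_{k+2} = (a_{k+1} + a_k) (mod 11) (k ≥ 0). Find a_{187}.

Computing terms: a_0 = 0; a_1 = 10; a_2 = 10; a_3 = 9; a_4 = 8; a_5 = 6; a_6 = 3; a_7 = 9; a_8 = 1; a_9 = 10; a_{10} = 0; a_{11} = 10.
Since (a_{10}, a_{11}) = (a_0, a_1) = (0, 10) (two consecutive terms determine the rest), the sequence is periodic with period 10.
So a_{187} = a_{0 + ((187-0) mod 10)} = a_7 = 9.

9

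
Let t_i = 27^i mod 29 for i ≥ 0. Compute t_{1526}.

Computing terms: t_0 = 1,  t_1 = 27,  t_2 = 4,  t_3 = 21,  t_4 = 16,  t_5 = 26,  t_6 = 6,  t_7 = 17,  t_8 = 24,  t_9 = 10,  t_{10} = 9,  t_{11} = 11,  t_{12} = 7,  t_{13} = 15,  t_{14} = 28,  t_{15} = 2,  t_{16} = 25,  t_{17} = 8,  t_{18} = 13,  t_{19} = 3,  t_{20} = 23,  t_{21} = 12,  t_{22} = 5,  t_{23} = 19,  t_{24} = 20,  t_{25} = 18,  t_{26} = 22,  t_{27} = 14,  t_{28} = 1.
Since t_{28} = t_0 = 1, the sequence is periodic with period 28.
(1526 - 0) mod 28 = 14, so t_{1526} = t_{14} = 28.

28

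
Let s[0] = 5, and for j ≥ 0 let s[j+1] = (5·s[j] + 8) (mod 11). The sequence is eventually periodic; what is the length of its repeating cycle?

Listing terms: s[0] = 5,  s[1] = 0,  s[2] = 8,  s[3] = 4,  s[4] = 6,  s[5] = 5.
Since s[5] = s[0] = 5, the sequence is periodic with period 5.

5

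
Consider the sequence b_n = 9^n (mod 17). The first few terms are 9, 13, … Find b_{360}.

Computing terms: b_1 = 9, b_2 = 13, b_3 = 15, b_4 = 16, b_5 = 8, b_6 = 4, b_7 = 2, b_8 = 1, b_9 = 9.
The sequence repeats with period 8.
So b_{360} = b_{1 + ((360-1) mod 8)} = b_8 = 1.

1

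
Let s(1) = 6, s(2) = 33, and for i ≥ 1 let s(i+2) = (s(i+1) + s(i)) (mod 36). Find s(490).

24

We have s(1) = 6, s(2) = 33, s(3) = 3, s(4) = 0, s(5) = 3, s(6) = 3, s(7) = 6, s(8) = 9, s(9) = 15, s(10) = 24, s(11) = 3, s(12) = 27, s(13) = 30, s(14) = 21, s(15) = 15, s(16) = 0, s(17) = 15, s(18) = 15, s(19) = 30, s(20) = 9, s(21) = 3, s(22) = 12, s(23) = 15, s(24) = 27, s(25) = 6, s(26) = 33.
Since (s(25), s(26)) = (s(1), s(2)) = (6, 33) (two consecutive terms determine the rest), the sequence is periodic with period 24.
(490 - 1) mod 24 = 9, so s(490) = s(10) = 24.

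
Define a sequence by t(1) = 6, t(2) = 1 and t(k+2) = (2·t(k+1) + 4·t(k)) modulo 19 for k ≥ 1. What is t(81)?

8

Listing terms: t(1) = 6, t(2) = 1, t(3) = 7, t(4) = 18, t(5) = 7, t(6) = 10, t(7) = 10, t(8) = 3, t(9) = 8, t(10) = 9, t(11) = 12, t(12) = 3, t(13) = 16, t(14) = 6, t(15) = 0, t(16) = 5, t(17) = 10, t(18) = 2, t(19) = 6, t(20) = 1.
The sequence repeats with period 18.
(81 - 1) mod 18 = 8, so t(81) = t(9) = 8.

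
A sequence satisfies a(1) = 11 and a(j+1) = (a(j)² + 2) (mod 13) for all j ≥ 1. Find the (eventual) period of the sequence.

Listing terms: a(1) = 11; a(2) = 6; a(3) = 12; a(4) = 3; a(5) = 11.
Since a(5) = a(1) = 11, the sequence is periodic with period 4.

4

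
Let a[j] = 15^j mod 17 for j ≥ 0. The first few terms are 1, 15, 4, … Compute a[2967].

8

Listing terms: a[0] = 1; a[1] = 15; a[2] = 4; a[3] = 9; a[4] = 16; a[5] = 2; a[6] = 13; a[7] = 8; a[8] = 1.
The sequence repeats with period 8.
So a[2967] = a[0 + ((2967-0) mod 8)] = a[7] = 8.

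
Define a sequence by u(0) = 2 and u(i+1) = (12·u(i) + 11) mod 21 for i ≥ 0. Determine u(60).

2

We have u(0) = 2, u(1) = 14, u(2) = 11, u(3) = 17, u(4) = 5, u(5) = 8, u(6) = 2.
The sequence repeats with period 6.
(60 - 0) mod 6 = 0, so u(60) = u(0) = 2.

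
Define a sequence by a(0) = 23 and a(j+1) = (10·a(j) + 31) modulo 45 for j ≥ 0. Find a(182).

31

We have a(0) = 23; a(1) = 36; a(2) = 31; a(3) = 26; a(4) = 21; a(5) = 16; a(6) = 11; a(7) = 6; a(8) = 1; a(9) = 41; a(10) = 36.
Since a(10) = a(1) = 36, the sequence is eventually periodic: after a pre-period of length 1 it cycles with period 9.
For j ≥ 1, a(j) depends only on (j - 1) mod 9. (182 - 1) mod 9 = 1, so a(182) = a(2) = 31.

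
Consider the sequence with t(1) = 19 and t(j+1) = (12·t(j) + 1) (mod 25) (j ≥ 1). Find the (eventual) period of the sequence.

4

Listing terms: t(1) = 19,  t(2) = 4,  t(3) = 24,  t(4) = 14,  t(5) = 19.
Since t(5) = t(1) = 19, the sequence is periodic with period 4.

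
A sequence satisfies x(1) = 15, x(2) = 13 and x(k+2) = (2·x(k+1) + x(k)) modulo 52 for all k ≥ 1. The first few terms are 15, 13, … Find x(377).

3

Computing terms: x(1) = 15; x(2) = 13; x(3) = 41; x(4) = 43; x(5) = 23; x(6) = 37; x(7) = 45; x(8) = 23; x(9) = 39; x(10) = 49; x(11) = 33; x(12) = 11; x(13) = 3; x(14) = 17; x(15) = 37; x(16) = 39; x(17) = 11; x(18) = 9; x(19) = 29; x(20) = 15; x(21) = 7; x(22) = 29; x(23) = 13; x(24) = 3; x(25) = 19; x(26) = 41; x(27) = 49; x(28) = 35; x(29) = 15; x(30) = 13.
Since (x(29), x(30)) = (x(1), x(2)) = (15, 13) (two consecutive terms determine the rest), the sequence is periodic with period 28.
So x(377) = x(1 + ((377-1) mod 28)) = x(13) = 3.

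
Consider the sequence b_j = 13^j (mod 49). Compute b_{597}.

Computing terms: b_0 = 1; b_1 = 13; b_2 = 22; b_3 = 41; b_4 = 43; b_5 = 20; b_6 = 15; b_7 = 48; b_8 = 36; b_9 = 27; b_{10} = 8; b_{11} = 6; b_{12} = 29; b_{13} = 34; b_{14} = 1.
Since b_{14} = b_0 = 1, the sequence is periodic with period 14.
So b_{597} = b_{0 + ((597-0) mod 14)} = b_9 = 27.

27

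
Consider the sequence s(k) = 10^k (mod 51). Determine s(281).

s(1) = 10, s(2) = 49, s(3) = 31, s(4) = 4, s(5) = 40, s(6) = 43, s(7) = 22, s(8) = 16, s(9) = 7, s(10) = 19, s(11) = 37, s(12) = 13, s(13) = 28, s(14) = 25, s(15) = 46, s(16) = 1, s(17) = 10.
Since s(17) = s(1) = 10, the sequence is periodic with period 16.
(281 - 1) mod 16 = 8, so s(281) = s(9) = 7.

7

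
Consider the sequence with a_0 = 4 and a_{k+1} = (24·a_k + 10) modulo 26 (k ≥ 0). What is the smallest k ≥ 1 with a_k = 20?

6

a_0 = 4, a_1 = 2, a_2 = 6, a_3 = 24, a_4 = 14, a_5 = 8, a_6 = 20, a_7 = 22, a_8 = 18, a_9 = 0, a_{10} = 10, a_{11} = 16, a_{12} = 4.
Since a_{12} = a_0 = 4, the sequence is periodic with period 12.
The value 20 first appears (with k ≥ 1) at a_6.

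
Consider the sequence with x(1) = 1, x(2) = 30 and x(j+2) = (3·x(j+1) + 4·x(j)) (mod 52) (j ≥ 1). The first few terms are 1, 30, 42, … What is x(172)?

Listing terms: x(1) = 1; x(2) = 30; x(3) = 42; x(4) = 38; x(5) = 22; x(6) = 10; x(7) = 14; x(8) = 30; x(9) = 42.
Since (x(8), x(9)) = (x(2), x(3)) = (30, 42) (two consecutive terms determine the rest), the sequence is eventually periodic: after a pre-period of length 1 it cycles with period 6.
For j ≥ 2, x(j) depends only on (j - 2) mod 6. (172 - 2) mod 6 = 2, so x(172) = x(4) = 38.

38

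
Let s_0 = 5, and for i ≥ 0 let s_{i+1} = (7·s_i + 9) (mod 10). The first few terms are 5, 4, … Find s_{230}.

7

s_0 = 5, s_1 = 4, s_2 = 7, s_3 = 8, s_4 = 5.
Since s_4 = s_0 = 5, the sequence is periodic with period 4.
So s_{230} = s_{0 + ((230-0) mod 4)} = s_2 = 7.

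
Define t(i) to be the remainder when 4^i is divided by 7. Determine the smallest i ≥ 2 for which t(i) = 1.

3

t(1) = 4, t(2) = 2, t(3) = 1, t(4) = 4.
Since t(4) = t(1) = 4, the sequence is periodic with period 3.
The value 1 first appears (with i ≥ 2) at t(3).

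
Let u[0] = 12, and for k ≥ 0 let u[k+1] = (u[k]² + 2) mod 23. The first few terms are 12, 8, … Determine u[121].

8

Listing terms: u[0] = 12, u[1] = 8, u[2] = 20, u[3] = 11, u[4] = 8.
Since u[4] = u[1] = 8, the sequence is eventually periodic: after a pre-period of length 1 it cycles with period 3.
For k ≥ 1, u[k] depends only on (k - 1) mod 3. (121 - 1) mod 3 = 0, so u[121] = u[1] = 8.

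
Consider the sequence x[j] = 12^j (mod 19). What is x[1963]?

x[0] = 1; x[1] = 12; x[2] = 11; x[3] = 18; x[4] = 7; x[5] = 8; x[6] = 1.
The sequence repeats with period 6.
So x[1963] = x[0 + ((1963-0) mod 6)] = x[1] = 12.

12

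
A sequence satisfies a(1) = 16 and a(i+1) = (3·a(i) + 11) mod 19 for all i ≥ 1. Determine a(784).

11

a(1) = 16; a(2) = 2; a(3) = 17; a(4) = 5; a(5) = 7; a(6) = 13; a(7) = 12; a(8) = 9; a(9) = 0; a(10) = 11; a(11) = 6; a(12) = 10; a(13) = 3; a(14) = 1; a(15) = 14; a(16) = 15; a(17) = 18; a(18) = 8; a(19) = 16.
Since a(19) = a(1) = 16, the sequence is periodic with period 18.
(784 - 1) mod 18 = 9, so a(784) = a(10) = 11.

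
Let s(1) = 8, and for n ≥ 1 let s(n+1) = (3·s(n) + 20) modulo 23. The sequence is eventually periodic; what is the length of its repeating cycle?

We have s(1) = 8,  s(2) = 21,  s(3) = 14,  s(4) = 16,  s(5) = 22,  s(6) = 17,  s(7) = 2,  s(8) = 3,  s(9) = 6,  s(10) = 15,  s(11) = 19,  s(12) = 8.
The sequence repeats with period 11.

11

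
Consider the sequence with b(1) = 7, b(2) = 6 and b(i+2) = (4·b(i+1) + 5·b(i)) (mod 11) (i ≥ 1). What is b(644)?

2

We have b(1) = 7,  b(2) = 6,  b(3) = 4,  b(4) = 2,  b(5) = 6,  b(6) = 1,  b(7) = 1,  b(8) = 9,  b(9) = 8,  b(10) = 0,  b(11) = 7,  b(12) = 6.
Since (b(11), b(12)) = (b(1), b(2)) = (7, 6) (two consecutive terms determine the rest), the sequence is periodic with period 10.
(644 - 1) mod 10 = 3, so b(644) = b(4) = 2.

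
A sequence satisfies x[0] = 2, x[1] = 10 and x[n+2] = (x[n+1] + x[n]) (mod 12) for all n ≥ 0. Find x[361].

x[0] = 2, x[1] = 10, x[2] = 0, x[3] = 10, x[4] = 10, x[5] = 8, x[6] = 6, x[7] = 2, x[8] = 8, x[9] = 10, x[10] = 6, x[11] = 4, x[12] = 10, x[13] = 2, x[14] = 0, x[15] = 2, x[16] = 2, x[17] = 4, x[18] = 6, x[19] = 10, x[20] = 4, x[21] = 2, x[22] = 6, x[23] = 8, x[24] = 2, x[25] = 10.
Since (x[24], x[25]) = (x[0], x[1]) = (2, 10) (two consecutive terms determine the rest), the sequence is periodic with period 24.
So x[361] = x[0 + ((361-0) mod 24)] = x[1] = 10.

10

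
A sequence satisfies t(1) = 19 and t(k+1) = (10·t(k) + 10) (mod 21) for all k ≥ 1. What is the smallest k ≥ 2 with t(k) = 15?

3

Listing terms: t(1) = 19; t(2) = 11; t(3) = 15; t(4) = 13; t(5) = 14; t(6) = 3; t(7) = 19.
The sequence repeats with period 6.
The value 15 first appears (with k ≥ 2) at t(3).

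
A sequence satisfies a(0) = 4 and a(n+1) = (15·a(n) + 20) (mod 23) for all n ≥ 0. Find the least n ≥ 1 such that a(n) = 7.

Listing terms: a(0) = 4; a(1) = 11; a(2) = 1; a(3) = 12; a(4) = 16; a(5) = 7; a(6) = 10; a(7) = 9; a(8) = 17; a(9) = 22; a(10) = 5; a(11) = 3; a(12) = 19; a(13) = 6; a(14) = 18; a(15) = 14; a(16) = 0; a(17) = 20; a(18) = 21; a(19) = 13; a(20) = 8; a(21) = 2; a(22) = 4.
The sequence repeats with period 22.
The value 7 first appears (with n ≥ 1) at a(5).

5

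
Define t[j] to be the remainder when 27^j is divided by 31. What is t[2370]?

We have t[0] = 1,  t[1] = 27,  t[2] = 16,  t[3] = 29,  t[4] = 8,  t[5] = 30,  t[6] = 4,  t[7] = 15,  t[8] = 2,  t[9] = 23,  t[10] = 1.
Since t[10] = t[0] = 1, the sequence is periodic with period 10.
So t[2370] = t[0 + ((2370-0) mod 10)] = t[0] = 1.

1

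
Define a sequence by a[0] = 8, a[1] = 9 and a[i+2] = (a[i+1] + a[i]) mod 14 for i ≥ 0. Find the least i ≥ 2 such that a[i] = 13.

Listing terms: a[0] = 8,  a[1] = 9,  a[2] = 3,  a[3] = 12,  a[4] = 1,  a[5] = 13,  a[6] = 0,  a[7] = 13,  a[8] = 13,  a[9] = 12,  a[10] = 11,  a[11] = 9,  a[12] = 6,  a[13] = 1,  a[14] = 7,  a[15] = 8,  a[16] = 1,  a[17] = 9,  a[18] = 10,  a[19] = 5,  a[20] = 1,  a[21] = 6,  a[22] = 7,  a[23] = 13,  a[24] = 6,  a[25] = 5,  a[26] = 11,  a[27] = 2,  a[28] = 13,  a[29] = 1,  a[30] = 0,  a[31] = 1,  a[32] = 1,  a[33] = 2,  a[34] = 3,  a[35] = 5,  a[36] = 8,  a[37] = 13,  a[38] = 7,  a[39] = 6,  a[40] = 13,  a[41] = 5,  a[42] = 4,  a[43] = 9,  a[44] = 13,  a[45] = 8,  a[46] = 7,  a[47] = 1,  a[48] = 8,  a[49] = 9.
The sequence repeats with period 48.
The value 13 first appears (with i ≥ 2) at a[5].

5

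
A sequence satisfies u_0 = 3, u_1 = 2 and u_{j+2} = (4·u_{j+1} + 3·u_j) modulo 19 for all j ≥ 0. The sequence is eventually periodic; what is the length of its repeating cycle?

18

Listing terms: u_0 = 3; u_1 = 2; u_2 = 17; u_3 = 17; u_4 = 5; u_5 = 14; u_6 = 14; u_7 = 3; u_8 = 16; u_9 = 16; u_{10} = 17; u_{11} = 2; u_{12} = 2; u_{13} = 14; u_{14} = 5; u_{15} = 5; u_{16} = 16; u_{17} = 3; u_{18} = 3; u_{19} = 2.
Since (u_{18}, u_{19}) = (u_0, u_1) = (3, 2) (two consecutive terms determine the rest), the sequence is periodic with period 18.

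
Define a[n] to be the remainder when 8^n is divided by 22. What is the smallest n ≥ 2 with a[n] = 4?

We have a[1] = 8,  a[2] = 20,  a[3] = 6,  a[4] = 4,  a[5] = 10,  a[6] = 14,  a[7] = 2,  a[8] = 16,  a[9] = 18,  a[10] = 12,  a[11] = 8.
The sequence repeats with period 10.
The value 4 first appears (with n ≥ 2) at a[4].

4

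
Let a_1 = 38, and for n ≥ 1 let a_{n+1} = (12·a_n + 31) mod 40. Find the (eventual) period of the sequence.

Listing terms: a_1 = 38; a_2 = 7; a_3 = 35; a_4 = 11; a_5 = 3; a_6 = 27; a_7 = 35.
Since a_7 = a_3 = 35, the sequence is eventually periodic: after a pre-period of length 2 it cycles with period 4.

4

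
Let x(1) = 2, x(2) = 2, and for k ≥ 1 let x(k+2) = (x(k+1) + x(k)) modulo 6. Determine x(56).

0

We have x(1) = 2, x(2) = 2, x(3) = 4, x(4) = 0, x(5) = 4, x(6) = 4, x(7) = 2, x(8) = 0, x(9) = 2, x(10) = 2.
The sequence repeats with period 8.
(56 - 1) mod 8 = 7, so x(56) = x(8) = 0.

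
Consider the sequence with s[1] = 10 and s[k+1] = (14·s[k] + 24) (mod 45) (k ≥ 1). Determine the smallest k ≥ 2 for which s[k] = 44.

6

s[1] = 10; s[2] = 29; s[3] = 25; s[4] = 14; s[5] = 40; s[6] = 44; s[7] = 10.
Since s[7] = s[1] = 10, the sequence is periodic with period 6.
The value 44 first appears (with k ≥ 2) at s[6].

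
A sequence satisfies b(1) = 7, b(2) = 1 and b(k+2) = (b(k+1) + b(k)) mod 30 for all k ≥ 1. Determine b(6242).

Listing terms: b(1) = 7,  b(2) = 1,  b(3) = 8,  b(4) = 9,  b(5) = 17,  b(6) = 26,  b(7) = 13,  b(8) = 9,  b(9) = 22,  b(10) = 1,  b(11) = 23,  b(12) = 24,  b(13) = 17,  b(14) = 11,  b(15) = 28,  b(16) = 9,  b(17) = 7,  b(18) = 16,  b(19) = 23,  b(20) = 9,  b(21) = 2,  b(22) = 11,  b(23) = 13,  b(24) = 24,  b(25) = 7,  b(26) = 1.
The sequence repeats with period 24.
(6242 - 1) mod 24 = 1, so b(6242) = b(2) = 1.

1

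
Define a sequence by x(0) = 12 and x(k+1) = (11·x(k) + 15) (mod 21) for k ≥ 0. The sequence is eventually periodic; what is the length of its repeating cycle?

3

x(0) = 12, x(1) = 0, x(2) = 15, x(3) = 12.
Since x(3) = x(0) = 12, the sequence is periodic with period 3.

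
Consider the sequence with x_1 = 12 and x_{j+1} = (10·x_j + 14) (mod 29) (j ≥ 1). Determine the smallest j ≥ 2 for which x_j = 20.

3

x_1 = 12,  x_2 = 18,  x_3 = 20,  x_4 = 11,  x_5 = 8,  x_6 = 7,  x_7 = 26,  x_8 = 13,  x_9 = 28,  x_{10} = 4,  x_{11} = 25,  x_{12} = 3,  x_{13} = 15,  x_{14} = 19,  x_{15} = 1,  x_{16} = 24,  x_{17} = 22,  x_{18} = 2,  x_{19} = 5,  x_{20} = 6,  x_{21} = 16,  x_{22} = 0,  x_{23} = 14,  x_{24} = 9,  x_{25} = 17,  x_{26} = 10,  x_{27} = 27,  x_{28} = 23,  x_{29} = 12.
The sequence repeats with period 28.
The value 20 first appears (with j ≥ 2) at x_3.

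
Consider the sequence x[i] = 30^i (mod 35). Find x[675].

15

Computing terms: x[0] = 1; x[1] = 30; x[2] = 25; x[3] = 15; x[4] = 30.
Since x[4] = x[1] = 30, the sequence is eventually periodic: after a pre-period of length 1 it cycles with period 3.
For i ≥ 1, x[i] depends only on (i - 1) mod 3. (675 - 1) mod 3 = 2, so x[675] = x[3] = 15.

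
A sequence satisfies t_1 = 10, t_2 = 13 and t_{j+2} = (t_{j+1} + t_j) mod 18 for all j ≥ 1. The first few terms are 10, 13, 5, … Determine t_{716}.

Computing terms: t_1 = 10,  t_2 = 13,  t_3 = 5,  t_4 = 0,  t_5 = 5,  t_6 = 5,  t_7 = 10,  t_8 = 15,  t_9 = 7,  t_{10} = 4,  t_{11} = 11,  t_{12} = 15,  t_{13} = 8,  t_{14} = 5,  t_{15} = 13,  t_{16} = 0,  t_{17} = 13,  t_{18} = 13,  t_{19} = 8,  t_{20} = 3,  t_{21} = 11,  t_{22} = 14,  t_{23} = 7,  t_{24} = 3,  t_{25} = 10,  t_{26} = 13.
Since (t_{25}, t_{26}) = (t_1, t_2) = (10, 13) (two consecutive terms determine the rest), the sequence is periodic with period 24.
So t_{716} = t_{1 + ((716-1) mod 24)} = t_{20} = 3.

3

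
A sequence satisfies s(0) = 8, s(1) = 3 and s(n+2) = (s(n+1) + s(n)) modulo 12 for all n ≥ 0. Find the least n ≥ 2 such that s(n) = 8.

Computing terms: s(0) = 8, s(1) = 3, s(2) = 11, s(3) = 2, s(4) = 1, s(5) = 3, s(6) = 4, s(7) = 7, s(8) = 11, s(9) = 6, s(10) = 5, s(11) = 11, s(12) = 4, s(13) = 3, s(14) = 7, s(15) = 10, s(16) = 5, s(17) = 3, s(18) = 8, s(19) = 11, s(20) = 7, s(21) = 6, s(22) = 1, s(23) = 7, s(24) = 8, s(25) = 3.
The sequence repeats with period 24.
The value 8 first appears (with n ≥ 2) at s(18).

18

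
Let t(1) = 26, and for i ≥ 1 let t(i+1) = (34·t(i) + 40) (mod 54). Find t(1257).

40

t(1) = 26,  t(2) = 6,  t(3) = 28,  t(4) = 20,  t(5) = 18,  t(6) = 4,  t(7) = 14,  t(8) = 30,  t(9) = 34,  t(10) = 8,  t(11) = 42,  t(12) = 10,  t(13) = 2,  t(14) = 0,  t(15) = 40,  t(16) = 50,  t(17) = 12,  t(18) = 16,  t(19) = 44,  t(20) = 24,  t(21) = 46,  t(22) = 38,  t(23) = 36,  t(24) = 22,  t(25) = 32,  t(26) = 48,  t(27) = 52,  t(28) = 26.
Since t(28) = t(1) = 26, the sequence is periodic with period 27.
So t(1257) = t(1 + ((1257-1) mod 27)) = t(15) = 40.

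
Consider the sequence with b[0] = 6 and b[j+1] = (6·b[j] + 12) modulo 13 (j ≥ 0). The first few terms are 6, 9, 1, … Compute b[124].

We have b[0] = 6, b[1] = 9, b[2] = 1, b[3] = 5, b[4] = 3, b[5] = 4, b[6] = 10, b[7] = 7, b[8] = 2, b[9] = 11, b[10] = 0, b[11] = 12, b[12] = 6.
Since b[12] = b[0] = 6, the sequence is periodic with period 12.
So b[124] = b[0 + ((124-0) mod 12)] = b[4] = 3.

3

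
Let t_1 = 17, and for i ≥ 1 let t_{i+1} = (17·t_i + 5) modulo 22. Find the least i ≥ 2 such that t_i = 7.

t_1 = 17,  t_2 = 8,  t_3 = 9,  t_4 = 4,  t_5 = 7,  t_6 = 14,  t_7 = 1,  t_8 = 0,  t_9 = 5,  t_{10} = 2,  t_{11} = 17.
Since t_{11} = t_1 = 17, the sequence is periodic with period 10.
The value 7 first appears (with i ≥ 2) at t_5.

5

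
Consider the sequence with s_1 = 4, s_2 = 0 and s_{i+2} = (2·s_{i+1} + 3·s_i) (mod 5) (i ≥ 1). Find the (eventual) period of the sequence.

4

We have s_1 = 4, s_2 = 0, s_3 = 2, s_4 = 4, s_5 = 4, s_6 = 0.
Since (s_5, s_6) = (s_1, s_2) = (4, 0) (two consecutive terms determine the rest), the sequence is periodic with period 4.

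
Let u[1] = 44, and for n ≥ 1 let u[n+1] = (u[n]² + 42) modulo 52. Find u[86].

38

u[1] = 44,  u[2] = 2,  u[3] = 46,  u[4] = 26,  u[5] = 42,  u[6] = 38,  u[7] = 30,  u[8] = 6,  u[9] = 26.
Since u[9] = u[4] = 26, the sequence is eventually periodic: after a pre-period of length 3 it cycles with period 5.
For n ≥ 4, u[n] depends only on (n - 4) mod 5. (86 - 4) mod 5 = 2, so u[86] = u[6] = 38.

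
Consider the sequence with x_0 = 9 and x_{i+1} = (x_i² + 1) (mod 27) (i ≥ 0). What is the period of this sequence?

x_0 = 9; x_1 = 1; x_2 = 2; x_3 = 5; x_4 = 26; x_5 = 2.
Since x_5 = x_2 = 2, the sequence is eventually periodic: after a pre-period of length 2 it cycles with period 3.

3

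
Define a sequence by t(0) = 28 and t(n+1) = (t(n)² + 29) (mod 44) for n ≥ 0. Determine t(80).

t(0) = 28,  t(1) = 21,  t(2) = 30,  t(3) = 5,  t(4) = 10,  t(5) = 41,  t(6) = 38,  t(7) = 21.
Since t(7) = t(1) = 21, the sequence is eventually periodic: after a pre-period of length 1 it cycles with period 6.
For n ≥ 1, t(n) depends only on (n - 1) mod 6. (80 - 1) mod 6 = 1, so t(80) = t(2) = 30.

30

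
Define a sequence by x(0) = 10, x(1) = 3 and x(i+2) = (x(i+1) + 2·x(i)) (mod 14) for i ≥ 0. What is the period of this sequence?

6

Listing terms: x(0) = 10,  x(1) = 3,  x(2) = 9,  x(3) = 1,  x(4) = 5,  x(5) = 7,  x(6) = 3,  x(7) = 3,  x(8) = 9.
Since (x(7), x(8)) = (x(1), x(2)) = (3, 9) (two consecutive terms determine the rest), the sequence is eventually periodic: after a pre-period of length 1 it cycles with period 6.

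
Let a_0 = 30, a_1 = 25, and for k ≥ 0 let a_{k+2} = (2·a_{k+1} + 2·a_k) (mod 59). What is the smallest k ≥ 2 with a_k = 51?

Listing terms: a_0 = 30,  a_1 = 25,  a_2 = 51,  a_3 = 34,  a_4 = 52,  a_5 = 54,  a_6 = 35,  a_7 = 1,  a_8 = 13,  a_9 = 28,  a_{10} = 23,  a_{11} = 43,  a_{12} = 14,  a_{13} = 55,  a_{14} = 20,  a_{15} = 32,  a_{16} = 45,  a_{17} = 36,  a_{18} = 44,  a_{19} = 42,  a_{20} = 54,  a_{21} = 15,  a_{22} = 20,  a_{23} = 11,  a_{24} = 3,  a_{25} = 28,  a_{26} = 3,  a_{27} = 3,  a_{28} = 12,  a_{29} = 30,  a_{30} = 25.
Since (a_{29}, a_{30}) = (a_0, a_1) = (30, 25) (two consecutive terms determine the rest), the sequence is periodic with period 29.
The value 51 first appears (with k ≥ 2) at a_2.

2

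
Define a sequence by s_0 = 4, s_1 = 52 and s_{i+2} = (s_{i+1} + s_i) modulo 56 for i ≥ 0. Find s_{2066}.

0

We have s_0 = 4,  s_1 = 52,  s_2 = 0,  s_3 = 52,  s_4 = 52,  s_5 = 48,  s_6 = 44,  s_7 = 36,  s_8 = 24,  s_9 = 4,  s_{10} = 28,  s_{11} = 32,  s_{12} = 4,  s_{13} = 36,  s_{14} = 40,  s_{15} = 20,  s_{16} = 4,  s_{17} = 24,  s_{18} = 28,  s_{19} = 52,  s_{20} = 24,  s_{21} = 20,  s_{22} = 44,  s_{23} = 8,  s_{24} = 52,  s_{25} = 4,  s_{26} = 0,  s_{27} = 4,  s_{28} = 4,  s_{29} = 8,  s_{30} = 12,  s_{31} = 20,  s_{32} = 32,  s_{33} = 52,  s_{34} = 28,  s_{35} = 24,  s_{36} = 52,  s_{37} = 20,  s_{38} = 16,  s_{39} = 36,  s_{40} = 52,  s_{41} = 32,  s_{42} = 28,  s_{43} = 4,  s_{44} = 32,  s_{45} = 36,  s_{46} = 12,  s_{47} = 48,  s_{48} = 4,  s_{49} = 52.
Since (s_{48}, s_{49}) = (s_0, s_1) = (4, 52) (two consecutive terms determine the rest), the sequence is periodic with period 48.
(2066 - 0) mod 48 = 2, so s_{2066} = s_2 = 0.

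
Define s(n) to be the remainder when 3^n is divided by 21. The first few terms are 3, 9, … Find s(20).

9

We have s(1) = 3; s(2) = 9; s(3) = 6; s(4) = 18; s(5) = 12; s(6) = 15; s(7) = 3.
Since s(7) = s(1) = 3, the sequence is periodic with period 6.
(20 - 1) mod 6 = 1, so s(20) = s(2) = 9.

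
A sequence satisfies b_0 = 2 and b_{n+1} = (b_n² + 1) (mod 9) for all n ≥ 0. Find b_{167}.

b_0 = 2; b_1 = 5; b_2 = 8; b_3 = 2.
The sequence repeats with period 3.
(167 - 0) mod 3 = 2, so b_{167} = b_2 = 8.

8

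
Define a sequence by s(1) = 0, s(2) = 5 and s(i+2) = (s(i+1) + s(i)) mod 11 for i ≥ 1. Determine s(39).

Listing terms: s(1) = 0,  s(2) = 5,  s(3) = 5,  s(4) = 10,  s(5) = 4,  s(6) = 3,  s(7) = 7,  s(8) = 10,  s(9) = 6,  s(10) = 5,  s(11) = 0,  s(12) = 5.
The sequence repeats with period 10.
So s(39) = s(1 + ((39-1) mod 10)) = s(9) = 6.

6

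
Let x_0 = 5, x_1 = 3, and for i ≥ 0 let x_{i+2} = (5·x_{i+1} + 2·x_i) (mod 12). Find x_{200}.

1

We have x_0 = 5, x_1 = 3, x_2 = 1, x_3 = 11, x_4 = 9, x_5 = 7, x_6 = 5, x_7 = 3.
Since (x_6, x_7) = (x_0, x_1) = (5, 3) (two consecutive terms determine the rest), the sequence is periodic with period 6.
(200 - 0) mod 6 = 2, so x_{200} = x_2 = 1.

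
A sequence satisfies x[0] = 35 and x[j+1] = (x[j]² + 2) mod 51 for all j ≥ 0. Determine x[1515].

21

Computing terms: x[0] = 35,  x[1] = 3,  x[2] = 11,  x[3] = 21,  x[4] = 35.
The sequence repeats with period 4.
So x[1515] = x[0 + ((1515-0) mod 4)] = x[3] = 21.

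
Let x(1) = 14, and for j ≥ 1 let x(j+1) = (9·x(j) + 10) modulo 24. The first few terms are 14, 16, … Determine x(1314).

16

Computing terms: x(1) = 14; x(2) = 16; x(3) = 10; x(4) = 4; x(5) = 22; x(6) = 16.
Since x(6) = x(2) = 16, the sequence is eventually periodic: after a pre-period of length 1 it cycles with period 4.
For j ≥ 2, x(j) depends only on (j - 2) mod 4. (1314 - 2) mod 4 = 0, so x(1314) = x(2) = 16.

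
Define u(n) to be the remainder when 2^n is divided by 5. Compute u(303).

3

u(1) = 2,  u(2) = 4,  u(3) = 3,  u(4) = 1,  u(5) = 2.
The sequence repeats with period 4.
So u(303) = u(1 + ((303-1) mod 4)) = u(3) = 3.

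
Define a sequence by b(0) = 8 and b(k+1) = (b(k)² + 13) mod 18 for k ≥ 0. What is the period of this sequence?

b(0) = 8, b(1) = 5, b(2) = 2, b(3) = 17, b(4) = 14, b(5) = 11, b(6) = 8.
Since b(6) = b(0) = 8, the sequence is periodic with period 6.

6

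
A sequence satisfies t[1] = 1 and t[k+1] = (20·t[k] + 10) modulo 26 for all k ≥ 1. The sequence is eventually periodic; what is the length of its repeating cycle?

12

t[1] = 1, t[2] = 4, t[3] = 12, t[4] = 16, t[5] = 18, t[6] = 6, t[7] = 0, t[8] = 10, t[9] = 2, t[10] = 24, t[11] = 22, t[12] = 8, t[13] = 14, t[14] = 4.
Since t[14] = t[2] = 4, the sequence is eventually periodic: after a pre-period of length 1 it cycles with period 12.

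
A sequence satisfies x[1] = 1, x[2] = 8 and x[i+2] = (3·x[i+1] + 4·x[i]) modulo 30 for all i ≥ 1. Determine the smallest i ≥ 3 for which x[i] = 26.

Listing terms: x[1] = 1,  x[2] = 8,  x[3] = 28,  x[4] = 26,  x[5] = 10,  x[6] = 14,  x[7] = 22,  x[8] = 2,  x[9] = 4,  x[10] = 20,  x[11] = 16,  x[12] = 8,  x[13] = 28.
Since (x[12], x[13]) = (x[2], x[3]) = (8, 28) (two consecutive terms determine the rest), the sequence is eventually periodic: after a pre-period of length 1 it cycles with period 10.
The value 26 first appears (with i ≥ 3) at x[4].

4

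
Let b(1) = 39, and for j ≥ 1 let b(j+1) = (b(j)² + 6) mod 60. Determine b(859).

Listing terms: b(1) = 39; b(2) = 27; b(3) = 15; b(4) = 51; b(5) = 27.
Since b(5) = b(2) = 27, the sequence is eventually periodic: after a pre-period of length 1 it cycles with period 3.
For j ≥ 2, b(j) depends only on (j - 2) mod 3. (859 - 2) mod 3 = 2, so b(859) = b(4) = 51.

51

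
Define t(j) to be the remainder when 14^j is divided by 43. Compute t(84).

1

t(0) = 1,  t(1) = 14,  t(2) = 24,  t(3) = 35,  t(4) = 17,  t(5) = 23,  t(6) = 21,  t(7) = 36,  t(8) = 31,  t(9) = 4,  t(10) = 13,  t(11) = 10,  t(12) = 11,  t(13) = 25,  t(14) = 6,  t(15) = 41,  t(16) = 15,  t(17) = 38,  t(18) = 16,  t(19) = 9,  t(20) = 40,  t(21) = 1.
The sequence repeats with period 21.
So t(84) = t(0 + ((84-0) mod 21)) = t(0) = 1.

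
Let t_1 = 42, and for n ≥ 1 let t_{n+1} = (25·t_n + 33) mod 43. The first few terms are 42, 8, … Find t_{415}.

t_1 = 42, t_2 = 8, t_3 = 18, t_4 = 10, t_5 = 25, t_6 = 13, t_7 = 14, t_8 = 39, t_9 = 19, t_{10} = 35, t_{11} = 5, t_{12} = 29, t_{13} = 27, t_{14} = 20, t_{15} = 17, t_{16} = 28, t_{17} = 2, t_{18} = 40, t_{19} = 1, t_{20} = 15, t_{21} = 21, t_{22} = 42.
Since t_{22} = t_1 = 42, the sequence is periodic with period 21.
(415 - 1) mod 21 = 15, so t_{415} = t_{16} = 28.

28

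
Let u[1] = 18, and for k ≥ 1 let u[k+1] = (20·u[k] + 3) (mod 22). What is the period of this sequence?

5

Computing terms: u[1] = 18; u[2] = 11; u[3] = 3; u[4] = 19; u[5] = 9; u[6] = 7; u[7] = 11.
Since u[7] = u[2] = 11, the sequence is eventually periodic: after a pre-period of length 1 it cycles with period 5.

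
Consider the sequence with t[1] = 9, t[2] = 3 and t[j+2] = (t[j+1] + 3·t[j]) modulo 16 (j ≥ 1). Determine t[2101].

9

We have t[1] = 9; t[2] = 3; t[3] = 14; t[4] = 7; t[5] = 1; t[6] = 6; t[7] = 9; t[8] = 11; t[9] = 6; t[10] = 7; t[11] = 9; t[12] = 14; t[13] = 9; t[14] = 3.
The sequence repeats with period 12.
So t[2101] = t[1 + ((2101-1) mod 12)] = t[1] = 9.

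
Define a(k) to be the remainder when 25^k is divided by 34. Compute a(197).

9

Listing terms: a(0) = 1, a(1) = 25, a(2) = 13, a(3) = 19, a(4) = 33, a(5) = 9, a(6) = 21, a(7) = 15, a(8) = 1.
Since a(8) = a(0) = 1, the sequence is periodic with period 8.
So a(197) = a(0 + ((197-0) mod 8)) = a(5) = 9.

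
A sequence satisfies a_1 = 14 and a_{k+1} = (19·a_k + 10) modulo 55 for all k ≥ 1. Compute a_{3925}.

Listing terms: a_1 = 14, a_2 = 1, a_3 = 29, a_4 = 11, a_5 = 54, a_6 = 46, a_7 = 4, a_8 = 31, a_9 = 49, a_{10} = 6, a_{11} = 14.
Since a_{11} = a_1 = 14, the sequence is periodic with period 10.
So a_{3925} = a_{1 + ((3925-1) mod 10)} = a_5 = 54.

54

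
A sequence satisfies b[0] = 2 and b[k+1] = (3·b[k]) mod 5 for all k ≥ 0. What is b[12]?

Listing terms: b[0] = 2,  b[1] = 1,  b[2] = 3,  b[3] = 4,  b[4] = 2.
Since b[4] = b[0] = 2, the sequence is periodic with period 4.
(12 - 0) mod 4 = 0, so b[12] = b[0] = 2.

2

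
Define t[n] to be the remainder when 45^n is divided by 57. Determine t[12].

Listing terms: t[1] = 45, t[2] = 30, t[3] = 39, t[4] = 45.
The sequence repeats with period 3.
(12 - 1) mod 3 = 2, so t[12] = t[3] = 39.

39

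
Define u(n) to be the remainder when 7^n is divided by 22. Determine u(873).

Listing terms: u(1) = 7; u(2) = 5; u(3) = 13; u(4) = 3; u(5) = 21; u(6) = 15; u(7) = 17; u(8) = 9; u(9) = 19; u(10) = 1; u(11) = 7.
Since u(11) = u(1) = 7, the sequence is periodic with period 10.
(873 - 1) mod 10 = 2, so u(873) = u(3) = 13.

13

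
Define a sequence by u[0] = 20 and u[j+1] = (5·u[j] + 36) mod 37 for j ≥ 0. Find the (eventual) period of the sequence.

We have u[0] = 20,  u[1] = 25,  u[2] = 13,  u[3] = 27,  u[4] = 23,  u[5] = 3,  u[6] = 14,  u[7] = 32,  u[8] = 11,  u[9] = 17,  u[10] = 10,  u[11] = 12,  u[12] = 22,  u[13] = 35,  u[14] = 26,  u[15] = 18,  u[16] = 15,  u[17] = 0,  u[18] = 36,  u[19] = 31,  u[20] = 6,  u[21] = 29,  u[22] = 33,  u[23] = 16,  u[24] = 5,  u[25] = 24,  u[26] = 8,  u[27] = 2,  u[28] = 9,  u[29] = 7,  u[30] = 34,  u[31] = 21,  u[32] = 30,  u[33] = 1,  u[34] = 4,  u[35] = 19,  u[36] = 20.
Since u[36] = u[0] = 20, the sequence is periodic with period 36.

36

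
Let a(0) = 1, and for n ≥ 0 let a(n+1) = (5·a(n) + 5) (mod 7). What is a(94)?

5

Listing terms: a(0) = 1,  a(1) = 3,  a(2) = 6,  a(3) = 0,  a(4) = 5,  a(5) = 2,  a(6) = 1.
The sequence repeats with period 6.
So a(94) = a(0 + ((94-0) mod 6)) = a(4) = 5.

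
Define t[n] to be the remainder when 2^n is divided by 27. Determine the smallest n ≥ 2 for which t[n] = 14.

We have t[1] = 2; t[2] = 4; t[3] = 8; t[4] = 16; t[5] = 5; t[6] = 10; t[7] = 20; t[8] = 13; t[9] = 26; t[10] = 25; t[11] = 23; t[12] = 19; t[13] = 11; t[14] = 22; t[15] = 17; t[16] = 7; t[17] = 14; t[18] = 1; t[19] = 2.
The sequence repeats with period 18.
The value 14 first appears (with n ≥ 2) at t[17].

17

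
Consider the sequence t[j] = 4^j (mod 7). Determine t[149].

2

Listing terms: t[1] = 4,  t[2] = 2,  t[3] = 1,  t[4] = 4.
The sequence repeats with period 3.
(149 - 1) mod 3 = 1, so t[149] = t[2] = 2.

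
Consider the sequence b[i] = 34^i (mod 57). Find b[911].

22

Computing terms: b[0] = 1; b[1] = 34; b[2] = 16; b[3] = 31; b[4] = 28; b[5] = 40; b[6] = 49; b[7] = 13; b[8] = 43; b[9] = 37; b[10] = 4; b[11] = 22; b[12] = 7; b[13] = 10; b[14] = 55; b[15] = 46; b[16] = 25; b[17] = 52; b[18] = 1.
Since b[18] = b[0] = 1, the sequence is periodic with period 18.
So b[911] = b[0 + ((911-0) mod 18)] = b[11] = 22.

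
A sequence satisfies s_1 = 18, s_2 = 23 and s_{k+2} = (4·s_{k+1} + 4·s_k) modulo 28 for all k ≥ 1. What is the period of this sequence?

We have s_1 = 18; s_2 = 23; s_3 = 24; s_4 = 20; s_5 = 8; s_6 = 0; s_7 = 4; s_8 = 16; s_9 = 24; s_{10} = 20.
Since (s_9, s_{10}) = (s_3, s_4) = (24, 20) (two consecutive terms determine the rest), the sequence is eventually periodic: after a pre-period of length 2 it cycles with period 6.

6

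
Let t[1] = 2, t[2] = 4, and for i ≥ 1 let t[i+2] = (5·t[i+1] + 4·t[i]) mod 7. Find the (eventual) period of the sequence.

48

t[1] = 2; t[2] = 4; t[3] = 0; t[4] = 2; t[5] = 3; t[6] = 2; t[7] = 1; t[8] = 6; t[9] = 6; t[10] = 5; t[11] = 0; t[12] = 6; t[13] = 2; t[14] = 6; t[15] = 3; t[16] = 4; t[17] = 4; t[18] = 1; t[19] = 0; t[20] = 4; t[21] = 6; t[22] = 4; t[23] = 2; t[24] = 5; t[25] = 5; t[26] = 3; t[27] = 0; t[28] = 5; t[29] = 4; t[30] = 5; t[31] = 6; t[32] = 1; t[33] = 1; t[34] = 2; t[35] = 0; t[36] = 1; t[37] = 5; t[38] = 1; t[39] = 4; t[40] = 3; t[41] = 3; t[42] = 6; t[43] = 0; t[44] = 3; t[45] = 1; t[46] = 3; t[47] = 5; t[48] = 2; t[49] = 2; t[50] = 4.
Since (t[49], t[50]) = (t[1], t[2]) = (2, 4) (two consecutive terms determine the rest), the sequence is periodic with period 48.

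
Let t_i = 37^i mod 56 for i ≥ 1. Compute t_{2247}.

29

Computing terms: t_1 = 37, t_2 = 25, t_3 = 29, t_4 = 9, t_5 = 53, t_6 = 1, t_7 = 37.
Since t_7 = t_1 = 37, the sequence is periodic with period 6.
(2247 - 1) mod 6 = 2, so t_{2247} = t_3 = 29.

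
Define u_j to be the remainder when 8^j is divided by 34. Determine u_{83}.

2

Listing terms: u_1 = 8, u_2 = 30, u_3 = 2, u_4 = 16, u_5 = 26, u_6 = 4, u_7 = 32, u_8 = 18, u_9 = 8.
Since u_9 = u_1 = 8, the sequence is periodic with period 8.
So u_{83} = u_{1 + ((83-1) mod 8)} = u_3 = 2.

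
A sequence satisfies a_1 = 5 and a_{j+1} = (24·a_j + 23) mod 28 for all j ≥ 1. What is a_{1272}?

15

We have a_1 = 5, a_2 = 3, a_3 = 11, a_4 = 7, a_5 = 23, a_6 = 15, a_7 = 19, a_8 = 3.
Since a_8 = a_2 = 3, the sequence is eventually periodic: after a pre-period of length 1 it cycles with period 6.
For j ≥ 2, a_j depends only on (j - 2) mod 6. (1272 - 2) mod 6 = 4, so a_{1272} = a_6 = 15.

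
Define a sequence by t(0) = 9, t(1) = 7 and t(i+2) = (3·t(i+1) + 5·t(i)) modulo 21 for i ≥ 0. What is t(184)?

0

We have t(0) = 9; t(1) = 7; t(2) = 3; t(3) = 2; t(4) = 0; t(5) = 10; t(6) = 9; t(7) = 14; t(8) = 3; t(9) = 16; t(10) = 0; t(11) = 17; t(12) = 9; t(13) = 7.
Since (t(12), t(13)) = (t(0), t(1)) = (9, 7) (two consecutive terms determine the rest), the sequence is periodic with period 12.
So t(184) = t(0 + ((184-0) mod 12)) = t(4) = 0.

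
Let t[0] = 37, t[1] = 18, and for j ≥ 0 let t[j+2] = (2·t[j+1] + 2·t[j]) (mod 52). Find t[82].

40

Computing terms: t[0] = 37,  t[1] = 18,  t[2] = 6,  t[3] = 48,  t[4] = 4,  t[5] = 0,  t[6] = 8,  t[7] = 16,  t[8] = 48,  t[9] = 24,  t[10] = 40,  t[11] = 24,  t[12] = 24,  t[13] = 44,  t[14] = 32,  t[15] = 48,  t[16] = 4.
Since (t[15], t[16]) = (t[3], t[4]) = (48, 4) (two consecutive terms determine the rest), the sequence is eventually periodic: after a pre-period of length 3 it cycles with period 12.
For j ≥ 3, t[j] depends only on (j - 3) mod 12. (82 - 3) mod 12 = 7, so t[82] = t[10] = 40.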